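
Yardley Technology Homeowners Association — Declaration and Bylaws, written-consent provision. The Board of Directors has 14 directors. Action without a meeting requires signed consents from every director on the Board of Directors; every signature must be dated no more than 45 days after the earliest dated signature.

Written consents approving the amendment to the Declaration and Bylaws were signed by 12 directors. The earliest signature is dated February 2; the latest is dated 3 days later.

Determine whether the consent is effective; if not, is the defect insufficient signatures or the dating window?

Signatures required: every one of 14 — unanimous means all 14, so 14 needed; 12 signed. Insufficient.
Dating window: the latest signature is 3 days after the earliest; the limit is 45 days. Within the window.

Not effective — insufficient signatures.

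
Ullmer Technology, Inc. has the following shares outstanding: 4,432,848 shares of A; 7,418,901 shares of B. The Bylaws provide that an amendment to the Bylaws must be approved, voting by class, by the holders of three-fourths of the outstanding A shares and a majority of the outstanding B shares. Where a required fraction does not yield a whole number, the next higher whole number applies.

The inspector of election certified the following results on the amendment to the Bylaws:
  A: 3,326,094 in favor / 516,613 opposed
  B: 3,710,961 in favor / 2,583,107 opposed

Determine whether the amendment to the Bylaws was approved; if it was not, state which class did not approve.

A: 3/4 of 4432848 = 3324636; 3,324,636 required, 3,326,094 in favor — approved.
B: a majority of 7418901 is 3709451; 3,709,451 required, 3,710,961 in favor — approved.

Approved — every class gave the required vote.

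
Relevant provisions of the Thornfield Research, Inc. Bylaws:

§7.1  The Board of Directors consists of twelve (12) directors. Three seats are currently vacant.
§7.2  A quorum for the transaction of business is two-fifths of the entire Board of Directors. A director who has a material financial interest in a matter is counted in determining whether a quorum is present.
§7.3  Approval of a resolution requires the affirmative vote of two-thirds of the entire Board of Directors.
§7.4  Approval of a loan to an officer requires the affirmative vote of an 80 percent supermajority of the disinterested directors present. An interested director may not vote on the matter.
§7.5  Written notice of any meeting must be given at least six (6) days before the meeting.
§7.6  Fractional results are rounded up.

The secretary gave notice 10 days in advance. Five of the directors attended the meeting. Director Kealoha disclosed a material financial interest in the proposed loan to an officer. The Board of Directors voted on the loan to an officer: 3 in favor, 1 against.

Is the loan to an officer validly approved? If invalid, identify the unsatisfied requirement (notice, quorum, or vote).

Notice: 10 days given; 6 required (10 ≥ 6). Satisfied.
Quorum: 5 present (interested directors count toward quorum); quorum is 5. Satisfied.
Vote: the loan to an officer requires four-fifths of the disinterested directors present (5 − 1 = 4). 4/5 of 4 = 3.20, rounded up to 4, so 4 affirmative votes are needed; 3 voted in favor. Not satisfied.

Invalid — vote requirement not satisfied.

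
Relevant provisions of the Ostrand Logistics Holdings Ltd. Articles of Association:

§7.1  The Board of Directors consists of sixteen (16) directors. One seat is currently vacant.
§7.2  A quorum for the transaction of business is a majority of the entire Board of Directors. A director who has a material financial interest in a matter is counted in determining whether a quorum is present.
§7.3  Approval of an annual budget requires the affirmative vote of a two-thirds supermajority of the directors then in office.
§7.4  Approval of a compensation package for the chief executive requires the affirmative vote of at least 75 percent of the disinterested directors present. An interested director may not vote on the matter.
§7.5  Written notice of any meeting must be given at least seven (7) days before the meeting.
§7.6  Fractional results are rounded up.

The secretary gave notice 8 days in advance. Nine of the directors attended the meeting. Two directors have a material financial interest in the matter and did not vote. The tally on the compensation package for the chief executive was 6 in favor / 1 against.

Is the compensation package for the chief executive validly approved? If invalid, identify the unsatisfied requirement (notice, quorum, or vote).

Valid — all requirements satisfied.

Notice: 8 days given; 7 required (8 ≥ 7). Satisfied.
Quorum: 9 present (interested directors count toward quorum); quorum is 9. Satisfied.
Vote: the compensation package for the chief executive requires three-fourths of the disinterested directors present (9 − 2 = 7). 3/4 of 7 = 5.25, rounded up to 6, so 6 affirmative votes are needed; 6 voted in favor. Satisfied.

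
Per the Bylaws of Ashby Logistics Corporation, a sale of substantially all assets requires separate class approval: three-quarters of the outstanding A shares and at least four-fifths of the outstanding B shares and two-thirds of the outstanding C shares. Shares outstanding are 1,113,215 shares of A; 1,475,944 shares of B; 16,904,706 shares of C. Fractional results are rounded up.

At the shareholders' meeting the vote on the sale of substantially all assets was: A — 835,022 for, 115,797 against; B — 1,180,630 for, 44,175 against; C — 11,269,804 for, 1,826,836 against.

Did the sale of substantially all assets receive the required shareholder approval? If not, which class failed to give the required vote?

A: 3/4 of 1113215 = 834911.25, rounded up to 834912; 834,912 required, 835,022 in favor — approved.
B: 4/5 of 1475944 = 1180755.20, rounded up to 1180756; 1,180,756 required, 1,180,630 in favor — not approved.
C: 2/3 of 16904706 = 11269804; 11,269,804 required, 11,269,804 in favor — approved.

Not approved — the B shares did not give the required vote.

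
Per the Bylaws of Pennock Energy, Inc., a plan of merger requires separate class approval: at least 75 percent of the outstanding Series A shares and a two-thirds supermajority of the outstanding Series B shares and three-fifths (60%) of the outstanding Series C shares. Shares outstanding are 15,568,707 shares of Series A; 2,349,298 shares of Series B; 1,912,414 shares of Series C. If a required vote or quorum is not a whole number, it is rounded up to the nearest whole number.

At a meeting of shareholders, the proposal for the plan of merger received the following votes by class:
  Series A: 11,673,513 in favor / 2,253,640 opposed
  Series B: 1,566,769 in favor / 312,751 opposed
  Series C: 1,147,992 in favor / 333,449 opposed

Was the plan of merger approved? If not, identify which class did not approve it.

Series A: 3/4 of 15568707 = 11676530.25, rounded up to 11676531; 11,676,531 required, 11,673,513 in favor — not approved.
Series B: 2/3 of 2349298 = 1566198.67, rounded up to 1566199; 1,566,199 required, 1,566,769 in favor — approved.
Series C: 3/5 of 1912414 = 1147448.40, rounded up to 1147449; 1,147,449 required, 1,147,992 in favor — approved.

Not approved — the Series A shares did not give the required vote.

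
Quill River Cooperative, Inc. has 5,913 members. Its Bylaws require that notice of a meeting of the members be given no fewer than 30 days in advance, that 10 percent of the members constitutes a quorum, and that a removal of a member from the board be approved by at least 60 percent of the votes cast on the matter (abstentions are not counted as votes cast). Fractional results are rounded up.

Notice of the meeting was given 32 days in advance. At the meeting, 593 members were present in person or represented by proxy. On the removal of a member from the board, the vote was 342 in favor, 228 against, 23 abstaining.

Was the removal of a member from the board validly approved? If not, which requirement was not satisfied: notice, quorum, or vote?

Valid — all requirements satisfied.

Notice: 32 days given; 30 required. Satisfied.
Quorum: 10% of 5,913 = 591.30, rounded up to 592; 593 present. Satisfied.
Vote: requires three-fifths of the votes cast (593 − 23 abstaining = 570); 3/5 of 570 = 342, so 342 needed; 342 in favor. Satisfied.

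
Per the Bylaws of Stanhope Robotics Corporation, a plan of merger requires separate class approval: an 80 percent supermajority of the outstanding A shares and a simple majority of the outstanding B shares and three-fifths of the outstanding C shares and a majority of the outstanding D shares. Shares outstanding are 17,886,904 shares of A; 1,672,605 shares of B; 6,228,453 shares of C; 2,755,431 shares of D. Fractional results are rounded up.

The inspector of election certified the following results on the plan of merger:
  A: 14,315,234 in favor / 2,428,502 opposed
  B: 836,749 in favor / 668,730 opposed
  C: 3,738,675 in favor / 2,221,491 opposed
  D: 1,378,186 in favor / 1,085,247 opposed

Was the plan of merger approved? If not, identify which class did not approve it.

Approved — every class gave the required vote.

A: 4/5 of 17886904 = 14309523.20, rounded up to 14309524; 14,309,524 required, 14,315,234 in favor — approved.
B: a majority of 1672605 is 836303; 836,303 required, 836,749 in favor — approved.
C: 3/5 of 6228453 = 3737071.80, rounded up to 3737072; 3,737,072 required, 3,738,675 in favor — approved.
D: a majority of 2755431 is 1377716; 1,377,716 required, 1,378,186 in favor — approved.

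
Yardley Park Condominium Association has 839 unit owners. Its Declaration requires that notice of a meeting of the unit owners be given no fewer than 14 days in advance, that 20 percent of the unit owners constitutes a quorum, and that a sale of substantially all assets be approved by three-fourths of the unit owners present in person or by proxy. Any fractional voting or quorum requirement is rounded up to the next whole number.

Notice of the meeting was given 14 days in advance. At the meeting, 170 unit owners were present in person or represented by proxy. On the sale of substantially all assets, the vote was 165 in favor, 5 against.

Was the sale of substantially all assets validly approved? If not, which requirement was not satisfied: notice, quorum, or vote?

Valid — all requirements satisfied.

Notice: 14 days given; 14 required. Satisfied.
Quorum: 20% of 839 = 167.80, rounded up to 168; 170 present. Satisfied.
Vote: requires three-fourths of those present (170); 3/4 of 170 = 127.50, rounded up to 128, so 128 needed; 165 in favor. Satisfied.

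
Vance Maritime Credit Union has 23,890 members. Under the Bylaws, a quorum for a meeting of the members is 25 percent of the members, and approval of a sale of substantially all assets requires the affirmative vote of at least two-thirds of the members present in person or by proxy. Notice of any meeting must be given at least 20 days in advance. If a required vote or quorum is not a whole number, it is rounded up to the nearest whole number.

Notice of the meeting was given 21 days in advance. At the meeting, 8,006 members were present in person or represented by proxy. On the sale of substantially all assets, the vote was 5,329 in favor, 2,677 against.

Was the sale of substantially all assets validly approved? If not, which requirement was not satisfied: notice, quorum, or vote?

Invalid — vote requirement not satisfied.

Notice: 21 days given; 20 required. Satisfied.
Quorum: 25% of 23,890 = 5,972.50, rounded up to 5,973; 8,006 present. Satisfied.
Vote: requires two-thirds of those present (8,006); 2/3 of 8006 = 5337.33, rounded up to 5338, so 5,338 needed; 5,329 in favor. Not satisfied.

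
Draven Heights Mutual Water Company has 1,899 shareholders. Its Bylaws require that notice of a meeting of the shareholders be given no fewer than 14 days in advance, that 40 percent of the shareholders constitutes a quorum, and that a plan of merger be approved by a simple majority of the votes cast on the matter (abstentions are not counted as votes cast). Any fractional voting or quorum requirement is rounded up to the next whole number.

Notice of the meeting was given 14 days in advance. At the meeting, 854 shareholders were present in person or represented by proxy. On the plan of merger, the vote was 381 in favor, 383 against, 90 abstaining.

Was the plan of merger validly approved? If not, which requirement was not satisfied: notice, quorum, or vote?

Invalid — vote requirement not satisfied.

Notice: 14 days given; 14 required. Satisfied.
Quorum: 40% of 1,899 = 759.60, rounded up to 760; 854 present. Satisfied.
Vote: requires a majority of the votes cast (854 − 90 abstaining = 764); a majority of 764 is 383, so 383 needed; 381 in favor. Not satisfied.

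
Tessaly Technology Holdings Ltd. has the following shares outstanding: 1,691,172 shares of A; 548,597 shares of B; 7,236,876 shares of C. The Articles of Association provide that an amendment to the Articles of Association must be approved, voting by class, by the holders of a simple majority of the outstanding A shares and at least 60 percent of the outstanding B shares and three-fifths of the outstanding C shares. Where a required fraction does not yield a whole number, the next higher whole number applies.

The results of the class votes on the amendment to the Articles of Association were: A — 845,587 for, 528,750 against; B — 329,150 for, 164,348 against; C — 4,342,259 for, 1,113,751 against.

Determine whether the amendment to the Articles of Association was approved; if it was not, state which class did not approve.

A: a majority of 1691172 is 845587; 845,587 required, 845,587 in favor — approved.
B: 3/5 of 548597 = 329158.20, rounded up to 329159; 329,159 required, 329,150 in favor — not approved.
C: 3/5 of 7236876 = 4342125.60, rounded up to 4342126; 4,342,126 required, 4,342,259 in favor — approved.

Not approved — the B shares did not give the required vote.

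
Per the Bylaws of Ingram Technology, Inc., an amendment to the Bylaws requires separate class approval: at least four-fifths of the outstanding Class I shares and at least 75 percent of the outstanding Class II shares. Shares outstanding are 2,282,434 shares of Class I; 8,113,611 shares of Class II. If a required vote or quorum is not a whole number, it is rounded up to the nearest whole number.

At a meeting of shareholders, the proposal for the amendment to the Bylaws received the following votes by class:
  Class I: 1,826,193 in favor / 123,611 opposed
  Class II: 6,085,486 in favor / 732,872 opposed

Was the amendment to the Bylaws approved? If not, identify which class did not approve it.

Class I: 4/5 of 2282434 = 1825947.20, rounded up to 1825948; 1,825,948 required, 1,826,193 in favor — approved.
Class II: 3/4 of 8113611 = 6085208.25, rounded up to 6085209; 6,085,209 required, 6,085,486 in favor — approved.

Approved — every class gave the required vote.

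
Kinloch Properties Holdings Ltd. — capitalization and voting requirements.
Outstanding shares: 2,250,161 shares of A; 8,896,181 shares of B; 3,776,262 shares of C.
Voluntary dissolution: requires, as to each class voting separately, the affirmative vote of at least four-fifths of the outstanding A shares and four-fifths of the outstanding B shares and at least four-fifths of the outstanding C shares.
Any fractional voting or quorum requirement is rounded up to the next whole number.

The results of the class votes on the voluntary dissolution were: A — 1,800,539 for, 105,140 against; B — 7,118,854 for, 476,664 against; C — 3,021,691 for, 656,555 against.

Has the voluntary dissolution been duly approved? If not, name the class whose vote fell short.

A: 4/5 of 2250161 = 1800128.80, rounded up to 1800129; 1,800,129 required, 1,800,539 in favor — approved.
B: 4/5 of 8896181 = 7116944.80, rounded up to 7116945; 7,116,945 required, 7,118,854 in favor — approved.
C: 4/5 of 3776262 = 3021009.60, rounded up to 3021010; 3,021,010 required, 3,021,691 in favor — approved.

Approved — every class gave the required vote.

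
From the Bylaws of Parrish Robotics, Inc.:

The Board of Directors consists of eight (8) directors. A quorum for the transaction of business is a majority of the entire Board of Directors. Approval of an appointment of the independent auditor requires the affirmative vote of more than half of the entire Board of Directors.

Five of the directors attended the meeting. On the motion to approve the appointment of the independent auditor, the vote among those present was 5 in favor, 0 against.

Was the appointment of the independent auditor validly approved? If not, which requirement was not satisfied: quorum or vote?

Valid — all requirements satisfied.

Quorum: 5 present; quorum is 5. Satisfied.
Vote: the appointment of the independent auditor requires a majority of the entire Board of Directors (8). A majority of 8 is 5, so 5 affirmative votes are needed; 5 voted in favor. Satisfied.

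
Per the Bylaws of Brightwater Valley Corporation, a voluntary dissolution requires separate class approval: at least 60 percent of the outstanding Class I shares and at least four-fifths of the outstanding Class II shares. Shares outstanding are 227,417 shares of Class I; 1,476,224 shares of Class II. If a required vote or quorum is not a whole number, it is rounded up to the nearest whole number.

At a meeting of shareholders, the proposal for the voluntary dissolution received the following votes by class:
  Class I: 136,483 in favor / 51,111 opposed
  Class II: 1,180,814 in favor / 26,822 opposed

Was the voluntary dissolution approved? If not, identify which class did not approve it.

Not approved — the Class II shares did not give the required vote.

Class I: 3/5 of 227417 = 136450.20, rounded up to 136451; 136,451 required, 136,483 in favor — approved.
Class II: 4/5 of 1476224 = 1180979.20, rounded up to 1180980; 1,180,980 required, 1,180,814 in favor — not approved.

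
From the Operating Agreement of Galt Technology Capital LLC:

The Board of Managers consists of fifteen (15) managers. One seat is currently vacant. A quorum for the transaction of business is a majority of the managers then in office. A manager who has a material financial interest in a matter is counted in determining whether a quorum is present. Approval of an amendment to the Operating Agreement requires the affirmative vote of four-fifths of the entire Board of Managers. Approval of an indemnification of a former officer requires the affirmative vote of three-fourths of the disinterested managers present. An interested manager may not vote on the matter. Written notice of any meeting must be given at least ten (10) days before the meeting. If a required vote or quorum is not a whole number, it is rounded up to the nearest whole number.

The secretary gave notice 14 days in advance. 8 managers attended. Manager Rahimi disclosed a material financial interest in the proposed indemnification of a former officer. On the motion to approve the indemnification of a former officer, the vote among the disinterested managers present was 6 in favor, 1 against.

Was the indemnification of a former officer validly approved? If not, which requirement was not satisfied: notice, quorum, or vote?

Valid — all requirements satisfied.

Notice: 14 days given; 10 required (14 ≥ 10). Satisfied.
Quorum: 8 present (interested managers count toward quorum); quorum is 8. Satisfied.
Vote: the indemnification of a former officer requires three-fourths of the disinterested managers present (8 − 1 = 7). 3/4 of 7 = 5.25, rounded up to 6, so 6 affirmative votes are needed; 6 voted in favor. Satisfied.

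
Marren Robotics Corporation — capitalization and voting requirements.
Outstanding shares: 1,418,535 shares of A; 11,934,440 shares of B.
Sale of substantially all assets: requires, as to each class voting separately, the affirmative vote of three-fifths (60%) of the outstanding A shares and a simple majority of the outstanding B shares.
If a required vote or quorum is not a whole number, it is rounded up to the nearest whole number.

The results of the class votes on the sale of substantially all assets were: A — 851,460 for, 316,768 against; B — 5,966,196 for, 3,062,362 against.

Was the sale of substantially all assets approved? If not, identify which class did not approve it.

A: 3/5 of 1418535 = 851121; 851,121 required, 851,460 in favor — approved.
B: a majority of 11934440 is 5967221; 5,967,221 required, 5,966,196 in favor — not approved.

Not approved — the B shares did not give the required vote.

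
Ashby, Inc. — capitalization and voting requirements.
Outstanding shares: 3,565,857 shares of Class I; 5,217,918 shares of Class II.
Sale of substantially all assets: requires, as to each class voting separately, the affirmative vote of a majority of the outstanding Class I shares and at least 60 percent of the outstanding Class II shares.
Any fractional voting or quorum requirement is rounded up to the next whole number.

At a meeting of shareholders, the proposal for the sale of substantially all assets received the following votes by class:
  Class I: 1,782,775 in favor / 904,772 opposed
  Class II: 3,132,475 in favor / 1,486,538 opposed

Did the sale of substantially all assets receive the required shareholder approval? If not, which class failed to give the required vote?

Not approved — the Class I shares did not give the required vote.

Class I: a majority of 3565857 is 1782929; 1,782,929 required, 1,782,775 in favor — not approved.
Class II: 3/5 of 5217918 = 3130750.80, rounded up to 3130751; 3,130,751 required, 3,132,475 in favor — approved.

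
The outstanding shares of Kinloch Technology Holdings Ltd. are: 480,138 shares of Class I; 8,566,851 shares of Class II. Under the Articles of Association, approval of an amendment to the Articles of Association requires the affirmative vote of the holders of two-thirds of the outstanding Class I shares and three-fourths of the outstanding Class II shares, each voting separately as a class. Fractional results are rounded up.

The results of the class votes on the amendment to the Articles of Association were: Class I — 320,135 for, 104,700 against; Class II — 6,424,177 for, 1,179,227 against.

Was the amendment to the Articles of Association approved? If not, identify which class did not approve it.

Class I: 2/3 of 480138 = 320092; 320,092 required, 320,135 in favor — approved.
Class II: 3/4 of 8566851 = 6425138.25, rounded up to 6425139; 6,425,139 required, 6,424,177 in favor — not approved.

Not approved — the Class II shares did not give the required vote.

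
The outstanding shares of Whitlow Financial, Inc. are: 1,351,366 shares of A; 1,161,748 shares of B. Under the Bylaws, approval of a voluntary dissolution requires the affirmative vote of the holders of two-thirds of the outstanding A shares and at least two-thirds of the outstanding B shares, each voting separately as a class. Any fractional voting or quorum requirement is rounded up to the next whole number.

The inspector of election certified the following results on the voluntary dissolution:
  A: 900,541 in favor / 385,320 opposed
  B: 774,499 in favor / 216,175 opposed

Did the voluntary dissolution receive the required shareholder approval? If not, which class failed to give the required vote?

A: 2/3 of 1351366 = 900910.67, rounded up to 900911; 900,911 required, 900,541 in favor — not approved.
B: 2/3 of 1161748 = 774498.67, rounded up to 774499; 774,499 required, 774,499 in favor — approved.

Not approved — the A shares did not give the required vote.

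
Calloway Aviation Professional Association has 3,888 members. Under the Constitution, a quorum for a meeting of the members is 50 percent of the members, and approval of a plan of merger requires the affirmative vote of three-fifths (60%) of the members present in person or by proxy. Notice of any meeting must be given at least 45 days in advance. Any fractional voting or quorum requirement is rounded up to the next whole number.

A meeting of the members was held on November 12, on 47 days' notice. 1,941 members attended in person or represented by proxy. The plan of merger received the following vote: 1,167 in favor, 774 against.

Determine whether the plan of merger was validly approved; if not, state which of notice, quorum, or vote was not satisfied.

Notice: 47 days given; 45 required. Satisfied.
Quorum: 50% of 3,888 = 1,944; 1,941 present. Not satisfied.
Vote: requires three-fifths of those present (1,941); 3/5 of 1941 = 1164.60, rounded up to 1165, so 1,165 needed; 1,167 in favor. Satisfied.

Invalid — quorum requirement not satisfied.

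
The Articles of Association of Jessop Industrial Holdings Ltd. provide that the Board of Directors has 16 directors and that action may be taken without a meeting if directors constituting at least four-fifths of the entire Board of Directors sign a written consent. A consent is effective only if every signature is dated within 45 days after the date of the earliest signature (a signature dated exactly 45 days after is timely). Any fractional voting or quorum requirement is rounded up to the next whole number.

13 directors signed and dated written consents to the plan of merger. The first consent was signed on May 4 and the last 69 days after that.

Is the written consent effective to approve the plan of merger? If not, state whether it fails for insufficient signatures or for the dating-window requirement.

Not effective — dating-window requirement not satisfied.

Signatures required: at least four-fifths of 16 — 4/5 of 16 = 12.80, rounded up to 13, so 13 needed; 13 signed. Sufficient.
Dating window: the latest signature is 69 days after the earliest; the limit is 45 days. Outside the window.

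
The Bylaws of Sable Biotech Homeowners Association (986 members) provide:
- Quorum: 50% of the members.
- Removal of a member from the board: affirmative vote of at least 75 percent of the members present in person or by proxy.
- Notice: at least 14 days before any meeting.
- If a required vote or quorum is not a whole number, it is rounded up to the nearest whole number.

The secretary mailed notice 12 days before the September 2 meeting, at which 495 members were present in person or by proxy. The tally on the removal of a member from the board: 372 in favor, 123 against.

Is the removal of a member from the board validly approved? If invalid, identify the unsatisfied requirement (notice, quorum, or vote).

Notice: 12 days given; 14 required. Not satisfied.
Quorum: 50% of 986 = 493; 495 present. Satisfied.
Vote: requires three-fourths of those present (495); 3/4 of 495 = 371.25, rounded up to 372, so 372 needed; 372 in favor. Satisfied.

Invalid — notice requirement not satisfied.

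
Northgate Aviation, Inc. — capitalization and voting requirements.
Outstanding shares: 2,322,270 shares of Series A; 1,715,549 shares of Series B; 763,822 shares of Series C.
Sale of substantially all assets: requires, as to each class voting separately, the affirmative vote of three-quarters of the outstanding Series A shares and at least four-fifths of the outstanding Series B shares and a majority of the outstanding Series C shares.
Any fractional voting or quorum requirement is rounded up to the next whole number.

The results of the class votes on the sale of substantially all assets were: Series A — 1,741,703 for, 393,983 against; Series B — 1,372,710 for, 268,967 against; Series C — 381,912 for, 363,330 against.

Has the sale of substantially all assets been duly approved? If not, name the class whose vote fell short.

Approved — every class gave the required vote.

Series A: 3/4 of 2322270 = 1741702.50, rounded up to 1741703; 1,741,703 required, 1,741,703 in favor — approved.
Series B: 4/5 of 1715549 = 1372439.20, rounded up to 1372440; 1,372,440 required, 1,372,710 in favor — approved.
Series C: a majority of 763822 is 381912; 381,912 required, 381,912 in favor — approved.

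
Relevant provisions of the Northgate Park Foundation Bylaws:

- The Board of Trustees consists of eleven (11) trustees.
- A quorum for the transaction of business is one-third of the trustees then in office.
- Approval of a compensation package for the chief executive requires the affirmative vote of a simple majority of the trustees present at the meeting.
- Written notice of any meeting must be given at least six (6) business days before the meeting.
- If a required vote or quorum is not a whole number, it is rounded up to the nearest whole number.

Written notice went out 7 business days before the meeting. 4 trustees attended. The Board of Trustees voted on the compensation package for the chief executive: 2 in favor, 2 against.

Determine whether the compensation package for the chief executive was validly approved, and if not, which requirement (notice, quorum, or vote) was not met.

Invalid — vote requirement not satisfied.

Notice: 7 business days given; 6 required (7 ≥ 6). Satisfied.
Quorum: 4 present; quorum is 4. Satisfied.
Vote: the compensation package for the chief executive requires a majority of the trustees present (4). A majority of 4 is 3, so 3 affirmative votes are needed; 2 voted in favor. Not satisfied.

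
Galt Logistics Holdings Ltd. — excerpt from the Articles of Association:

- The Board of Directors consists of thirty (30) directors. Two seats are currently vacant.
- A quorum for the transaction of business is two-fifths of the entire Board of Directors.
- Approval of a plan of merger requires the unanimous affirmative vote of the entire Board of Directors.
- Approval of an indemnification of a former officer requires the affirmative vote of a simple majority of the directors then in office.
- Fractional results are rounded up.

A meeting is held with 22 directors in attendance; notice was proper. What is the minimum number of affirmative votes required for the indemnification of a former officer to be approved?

15

The indemnification of a former officer requires a majority of the directors then in office (28).
A majority of 28 is 15.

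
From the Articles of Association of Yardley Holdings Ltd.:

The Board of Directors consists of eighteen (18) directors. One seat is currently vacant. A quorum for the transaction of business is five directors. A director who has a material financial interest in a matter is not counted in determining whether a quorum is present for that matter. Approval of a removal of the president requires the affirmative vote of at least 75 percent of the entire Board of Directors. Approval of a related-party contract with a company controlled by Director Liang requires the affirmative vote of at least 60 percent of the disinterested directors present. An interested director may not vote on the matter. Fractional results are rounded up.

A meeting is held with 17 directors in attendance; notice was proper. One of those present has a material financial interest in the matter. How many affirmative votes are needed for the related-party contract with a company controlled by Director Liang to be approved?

10

The related-party contract with a company controlled by Director Liang requires three-fifths of the disinterested directors present (17 − 1 = 16).
3/5 of 16 = 9.60, rounded up to 10.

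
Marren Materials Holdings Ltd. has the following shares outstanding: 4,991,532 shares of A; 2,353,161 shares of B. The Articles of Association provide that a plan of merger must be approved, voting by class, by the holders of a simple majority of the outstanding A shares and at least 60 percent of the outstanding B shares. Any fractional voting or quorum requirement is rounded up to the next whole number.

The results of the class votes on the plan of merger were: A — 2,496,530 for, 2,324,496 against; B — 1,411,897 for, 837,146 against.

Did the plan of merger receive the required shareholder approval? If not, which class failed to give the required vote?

Approved — every class gave the required vote.

A: a majority of 4991532 is 2495767; 2,495,767 required, 2,496,530 in favor — approved.
B: 3/5 of 2353161 = 1411896.60, rounded up to 1411897; 1,411,897 required, 1,411,897 in favor — approved.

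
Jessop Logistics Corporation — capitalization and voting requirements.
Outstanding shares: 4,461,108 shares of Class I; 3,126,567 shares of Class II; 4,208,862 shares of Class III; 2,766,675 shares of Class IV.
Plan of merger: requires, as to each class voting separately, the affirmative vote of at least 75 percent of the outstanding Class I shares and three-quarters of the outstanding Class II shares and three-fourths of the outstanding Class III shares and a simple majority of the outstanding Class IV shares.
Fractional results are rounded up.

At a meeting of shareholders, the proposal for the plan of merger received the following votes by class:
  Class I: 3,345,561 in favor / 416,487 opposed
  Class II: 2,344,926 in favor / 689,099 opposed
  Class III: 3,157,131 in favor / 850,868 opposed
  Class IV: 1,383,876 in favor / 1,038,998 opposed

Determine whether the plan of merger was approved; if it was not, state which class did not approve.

Not approved — the Class I shares did not give the required vote.

Class I: 3/4 of 4461108 = 3345831; 3,345,831 required, 3,345,561 in favor — not approved.
Class II: 3/4 of 3126567 = 2344925.25, rounded up to 2344926; 2,344,926 required, 2,344,926 in favor — approved.
Class III: 3/4 of 4208862 = 3156646.50, rounded up to 3156647; 3,156,647 required, 3,157,131 in favor — approved.
Class IV: a majority of 2766675 is 1383338; 1,383,338 required, 1,383,876 in favor — approved.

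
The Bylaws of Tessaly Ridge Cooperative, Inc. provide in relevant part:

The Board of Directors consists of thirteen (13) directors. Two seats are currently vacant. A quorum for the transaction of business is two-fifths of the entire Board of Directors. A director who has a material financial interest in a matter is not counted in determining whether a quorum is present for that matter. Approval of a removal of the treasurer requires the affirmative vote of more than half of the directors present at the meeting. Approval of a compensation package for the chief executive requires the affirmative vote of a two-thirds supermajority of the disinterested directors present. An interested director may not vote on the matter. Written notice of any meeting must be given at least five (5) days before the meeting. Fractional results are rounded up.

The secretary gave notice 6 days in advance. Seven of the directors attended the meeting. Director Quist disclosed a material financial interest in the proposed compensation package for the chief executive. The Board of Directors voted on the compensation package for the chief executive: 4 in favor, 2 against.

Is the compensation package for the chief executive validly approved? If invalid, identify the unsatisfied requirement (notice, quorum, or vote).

Valid — all requirements satisfied.

Notice: 6 days given; 5 required (6 ≥ 5). Satisfied.
Quorum: 7 present, but the 1 interested director does not count, leaving 6. Quorum is 6. Satisfied.
Vote: the compensation package for the chief executive requires two-thirds of the disinterested directors present (7 − 1 = 6). 2/3 of 6 = 4, so 4 affirmative votes are needed; 4 voted in favor. Satisfied.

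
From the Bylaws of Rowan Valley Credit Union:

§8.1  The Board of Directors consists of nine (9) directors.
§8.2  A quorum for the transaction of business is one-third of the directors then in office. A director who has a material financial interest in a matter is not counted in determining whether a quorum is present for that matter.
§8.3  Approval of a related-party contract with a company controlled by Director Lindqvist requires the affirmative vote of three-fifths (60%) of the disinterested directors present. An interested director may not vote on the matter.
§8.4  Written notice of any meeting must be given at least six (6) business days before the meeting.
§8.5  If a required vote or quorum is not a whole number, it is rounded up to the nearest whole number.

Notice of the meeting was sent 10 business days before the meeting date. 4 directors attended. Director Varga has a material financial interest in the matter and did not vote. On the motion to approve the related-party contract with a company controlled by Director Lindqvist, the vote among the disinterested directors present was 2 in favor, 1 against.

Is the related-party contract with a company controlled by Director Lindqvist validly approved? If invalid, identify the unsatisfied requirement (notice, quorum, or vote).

Notice: 10 business days given; 6 required (10 ≥ 6). Satisfied.
Quorum: 4 present, but the 1 interested director does not count, leaving 3. Quorum is 3. Satisfied.
Vote: the related-party contract with a company controlled by Director Lindqvist requires three-fifths of the disinterested directors present (4 − 1 = 3). 3/5 of 3 = 1.80, rounded up to 2, so 2 affirmative votes are needed; 2 voted in favor. Satisfied.

Valid — all requirements satisfied.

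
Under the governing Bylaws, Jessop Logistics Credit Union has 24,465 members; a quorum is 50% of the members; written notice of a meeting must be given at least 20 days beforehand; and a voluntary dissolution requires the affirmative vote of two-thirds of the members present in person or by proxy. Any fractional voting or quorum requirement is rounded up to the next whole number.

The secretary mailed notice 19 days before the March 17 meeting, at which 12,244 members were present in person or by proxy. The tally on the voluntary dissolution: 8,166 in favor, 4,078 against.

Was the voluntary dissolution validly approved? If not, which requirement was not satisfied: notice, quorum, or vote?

Notice: 19 days given; 20 required. Not satisfied.
Quorum: 50% of 24,465 = 12,232.50, rounded up to 12,233; 12,244 present. Satisfied.
Vote: requires two-thirds of those present (12,244); 2/3 of 12244 = 8162.67, rounded up to 8163, so 8,163 needed; 8,166 in favor. Satisfied.

Invalid — notice requirement not satisfied.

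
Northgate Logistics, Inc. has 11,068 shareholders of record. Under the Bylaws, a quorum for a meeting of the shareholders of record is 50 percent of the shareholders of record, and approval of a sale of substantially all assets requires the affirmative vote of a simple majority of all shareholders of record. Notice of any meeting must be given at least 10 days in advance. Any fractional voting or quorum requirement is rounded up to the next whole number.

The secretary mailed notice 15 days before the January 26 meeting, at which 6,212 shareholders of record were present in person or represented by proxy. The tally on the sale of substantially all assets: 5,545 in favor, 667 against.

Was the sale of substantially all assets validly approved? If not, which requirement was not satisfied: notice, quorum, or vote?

Notice: 15 days given; 10 required. Satisfied.
Quorum: 50% of 11,068 = 5,534; 6,212 present. Satisfied.
Vote: requires a majority of all shareholders of record (11,068); a majority of 11068 is 5535, so 5,535 needed; 5,545 in favor. Satisfied.

Valid — all requirements satisfied.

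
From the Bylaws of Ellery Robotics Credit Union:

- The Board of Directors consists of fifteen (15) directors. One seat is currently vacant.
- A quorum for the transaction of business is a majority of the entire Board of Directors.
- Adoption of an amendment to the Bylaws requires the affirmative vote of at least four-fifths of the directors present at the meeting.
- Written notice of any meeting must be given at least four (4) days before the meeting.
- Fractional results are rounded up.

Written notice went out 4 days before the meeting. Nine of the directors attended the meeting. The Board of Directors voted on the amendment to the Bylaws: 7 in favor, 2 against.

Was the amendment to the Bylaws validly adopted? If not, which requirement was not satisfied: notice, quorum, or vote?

Notice: 4 days given; 4 required (4 ≥ 4). Satisfied.
Quorum: 9 present; quorum is 8. Satisfied.
Vote: the amendment to the Bylaws requires four-fifths of the directors present (9). 4/5 of 9 = 7.20, rounded up to 8, so 8 affirmative votes are needed; 7 voted in favor. Not satisfied.

Invalid — vote requirement not satisfied.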